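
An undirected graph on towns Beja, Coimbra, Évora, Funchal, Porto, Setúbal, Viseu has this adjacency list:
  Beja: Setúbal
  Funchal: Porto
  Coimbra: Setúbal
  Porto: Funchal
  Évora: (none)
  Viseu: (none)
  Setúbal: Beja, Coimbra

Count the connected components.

4

From Beja: component {Beja, Coimbra, Setúbal}.
From Évora: component {Évora}.
From Funchal: component {Funchal, Porto}.
From Viseu: component {Viseu}.
That's 4 components.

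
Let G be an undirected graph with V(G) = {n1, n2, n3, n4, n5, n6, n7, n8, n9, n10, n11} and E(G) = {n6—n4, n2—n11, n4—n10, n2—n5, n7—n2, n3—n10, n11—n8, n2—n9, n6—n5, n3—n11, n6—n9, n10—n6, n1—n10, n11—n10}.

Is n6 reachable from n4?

Explore from n4.
Distance 1: reach n6, n10.
Found n6.

Yes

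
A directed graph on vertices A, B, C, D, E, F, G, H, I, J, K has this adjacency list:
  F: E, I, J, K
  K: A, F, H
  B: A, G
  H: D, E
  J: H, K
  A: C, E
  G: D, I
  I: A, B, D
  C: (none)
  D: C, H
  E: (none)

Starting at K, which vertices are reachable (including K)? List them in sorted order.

Start at K.
Its neighbours: A, F, H.
Then their neighbours: C, D, E, I, J.
Then next layer: B.
Then next layer: G.
Every vertex is now reached.

A, B, C, D, E, F, G, H, I, J, K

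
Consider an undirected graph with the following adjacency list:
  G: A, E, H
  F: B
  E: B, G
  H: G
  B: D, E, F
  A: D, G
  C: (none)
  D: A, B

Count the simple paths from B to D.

2

B–D
B–E–G–A–D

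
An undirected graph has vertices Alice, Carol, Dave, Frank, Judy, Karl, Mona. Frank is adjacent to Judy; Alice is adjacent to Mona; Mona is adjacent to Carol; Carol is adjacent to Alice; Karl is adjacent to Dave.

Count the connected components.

From Alice: component {Alice, Carol, Mona}.
From Dave: component {Dave, Karl}.
From Frank: component {Frank, Judy}.
That's 3 components.

3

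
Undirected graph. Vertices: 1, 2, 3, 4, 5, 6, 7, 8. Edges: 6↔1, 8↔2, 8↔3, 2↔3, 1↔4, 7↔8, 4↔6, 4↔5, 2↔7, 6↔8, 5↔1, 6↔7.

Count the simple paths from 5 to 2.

24

5–1–4–6–7–2
5–1–4–6–7–8–2
5–1–4–6–7–8–3–2
5–1–4–6–8–2
5–1–4–6–8–3–2
5–1–4–6–8–7–2
5–1–6–7–2
5–1–6–7–8–2
... and 16 more.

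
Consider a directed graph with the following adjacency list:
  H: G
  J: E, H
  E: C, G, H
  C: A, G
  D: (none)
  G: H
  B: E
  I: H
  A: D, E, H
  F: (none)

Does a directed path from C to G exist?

Yes

Explore from C.
Distance 1: reach A, G.
Found G.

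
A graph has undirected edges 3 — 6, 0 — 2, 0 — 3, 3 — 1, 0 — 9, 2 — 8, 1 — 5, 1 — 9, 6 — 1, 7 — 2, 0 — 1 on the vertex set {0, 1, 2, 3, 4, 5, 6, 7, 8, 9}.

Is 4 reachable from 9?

No

Explore from 9.
Distance 1: reach 0, 1.
Distance 2: reach 2, 3, 5, 6.
Distance 3: reach 7, 8.
The search is exhausted without reaching 4; it lies in a different component.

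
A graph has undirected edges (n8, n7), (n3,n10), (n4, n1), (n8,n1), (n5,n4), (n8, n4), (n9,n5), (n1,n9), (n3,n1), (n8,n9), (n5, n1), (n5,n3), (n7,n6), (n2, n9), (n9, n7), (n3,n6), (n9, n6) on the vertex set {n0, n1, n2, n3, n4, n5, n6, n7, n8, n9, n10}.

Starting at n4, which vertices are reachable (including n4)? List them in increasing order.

n1, n2, n3, n4, n5, n6, n7, n8, n9, n10

Start at n4.
Its neighbours: n1, n5, n8.
Then their neighbours: n3, n7, n9.
Then next layer: n2, n6, n10.
Nothing further is reachable.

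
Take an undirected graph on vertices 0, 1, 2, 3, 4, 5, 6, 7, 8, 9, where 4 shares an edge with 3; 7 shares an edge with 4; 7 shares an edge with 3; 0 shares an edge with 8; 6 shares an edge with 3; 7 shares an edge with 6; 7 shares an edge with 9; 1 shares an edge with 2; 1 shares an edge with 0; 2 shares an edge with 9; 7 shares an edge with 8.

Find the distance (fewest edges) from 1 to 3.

4

Distance 0: 1.
Distance 1: 0, 2.
Distance 2: 8, 9.
Distance 3: 7.
Distance 4: 3, 4, 6 — contains 3.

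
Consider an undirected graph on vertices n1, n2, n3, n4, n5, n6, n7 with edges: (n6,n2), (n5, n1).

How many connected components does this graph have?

From n1: component {n1, n5}.
From n2: component {n2, n6}.
From n3: component {n3}.
From n4: component {n4}.
From n7: component {n7}.
That's 5 components.

5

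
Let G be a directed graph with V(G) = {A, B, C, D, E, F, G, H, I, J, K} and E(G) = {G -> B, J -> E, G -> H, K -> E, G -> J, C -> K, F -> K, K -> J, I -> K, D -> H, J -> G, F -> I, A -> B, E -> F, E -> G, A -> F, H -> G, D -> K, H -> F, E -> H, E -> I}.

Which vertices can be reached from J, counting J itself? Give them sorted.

Start at J.
Its neighbours: E, G.
Then their neighbours: B, F, H, I.
Then next layer: K.
Nothing further is reachable.

B, E, F, G, H, I, J, K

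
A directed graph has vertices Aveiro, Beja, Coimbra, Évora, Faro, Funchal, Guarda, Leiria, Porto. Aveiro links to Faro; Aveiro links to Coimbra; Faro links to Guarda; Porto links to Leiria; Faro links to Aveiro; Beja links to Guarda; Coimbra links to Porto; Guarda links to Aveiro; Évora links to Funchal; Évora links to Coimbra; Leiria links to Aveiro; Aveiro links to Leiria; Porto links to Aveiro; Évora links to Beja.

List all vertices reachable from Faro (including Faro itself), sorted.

Start at Faro.
Its neighbours: Aveiro, Guarda.
Then their neighbours: Coimbra, Leiria.
Then next layer: Porto.
Nothing further is reachable.

Aveiro, Coimbra, Faro, Guarda, Leiria, Porto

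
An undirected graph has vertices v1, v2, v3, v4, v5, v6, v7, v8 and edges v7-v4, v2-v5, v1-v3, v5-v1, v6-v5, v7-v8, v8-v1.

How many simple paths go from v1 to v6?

v1–v5–v6

1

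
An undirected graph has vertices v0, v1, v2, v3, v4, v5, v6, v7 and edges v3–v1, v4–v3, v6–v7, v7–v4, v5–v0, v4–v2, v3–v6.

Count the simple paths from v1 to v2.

2

v1–v3–v4–v2
v1–v3–v6–v7–v4–v2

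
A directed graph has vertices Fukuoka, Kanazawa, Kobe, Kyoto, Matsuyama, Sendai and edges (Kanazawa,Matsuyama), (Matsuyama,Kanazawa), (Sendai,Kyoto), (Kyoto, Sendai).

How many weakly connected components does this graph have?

4

From Fukuoka: component {Fukuoka}.
From Kanazawa: component {Kanazawa, Matsuyama}.
From Kobe: component {Kobe}.
From Kyoto: component {Kyoto, Sendai}.
That's 4 components.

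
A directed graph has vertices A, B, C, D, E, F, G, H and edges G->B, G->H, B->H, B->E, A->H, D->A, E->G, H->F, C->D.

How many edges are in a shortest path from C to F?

Distance 0: C.
Distance 1: D.
Distance 2: A.
Distance 3: H.
Distance 4: F — contains F.

4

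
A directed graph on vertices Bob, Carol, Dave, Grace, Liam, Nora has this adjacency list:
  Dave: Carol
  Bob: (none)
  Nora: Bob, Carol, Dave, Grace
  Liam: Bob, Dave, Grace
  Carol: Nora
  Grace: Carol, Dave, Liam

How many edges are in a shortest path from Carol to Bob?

Distance 0: Carol.
Distance 1: Nora.
Distance 2: Bob, Dave, Grace — contains Bob.

2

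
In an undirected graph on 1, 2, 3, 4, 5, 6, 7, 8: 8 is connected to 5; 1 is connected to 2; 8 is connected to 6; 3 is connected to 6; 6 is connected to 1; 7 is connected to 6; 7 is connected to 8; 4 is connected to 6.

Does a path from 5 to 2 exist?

Yes

Explore from 5.
Distance 1: reach 8.
Distance 2: reach 6, 7.
Distance 3: reach 1, 3, 4.
Distance 4: reach 2.
Found 2.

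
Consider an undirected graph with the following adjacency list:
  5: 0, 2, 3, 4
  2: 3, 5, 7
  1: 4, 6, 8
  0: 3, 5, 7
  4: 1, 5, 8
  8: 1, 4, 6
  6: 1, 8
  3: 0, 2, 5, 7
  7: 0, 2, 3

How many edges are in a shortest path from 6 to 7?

5

Distance 0: 6.
Distance 1: 1, 8.
Distance 2: 4.
Distance 3: 5.
Distance 4: 0, 2, 3.
Distance 5: 7 — contains 7.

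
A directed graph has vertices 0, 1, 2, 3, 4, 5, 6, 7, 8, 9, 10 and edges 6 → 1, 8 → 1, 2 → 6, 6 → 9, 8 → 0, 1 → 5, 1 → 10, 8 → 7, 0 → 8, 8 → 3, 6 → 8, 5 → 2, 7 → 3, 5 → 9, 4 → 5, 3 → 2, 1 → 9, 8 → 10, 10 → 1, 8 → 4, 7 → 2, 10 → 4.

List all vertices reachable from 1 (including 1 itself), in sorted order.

Start at 1.
Its neighbours: 5, 9, 10.
Then their neighbours: 2, 4.
Then next layer: 6.
Then next layer: 8.
Then next layer: 0, 3, 7.
Every vertex is now reached.

0, 1, 2, 3, 4, 5, 6, 7, 8, 9, 10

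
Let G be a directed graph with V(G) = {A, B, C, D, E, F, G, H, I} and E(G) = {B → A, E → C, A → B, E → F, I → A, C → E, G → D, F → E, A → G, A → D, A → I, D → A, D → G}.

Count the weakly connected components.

From A: component {A, B, D, G, I}.
From C: component {C, E, F}.
From H: component {H}.
That's 3 components.

3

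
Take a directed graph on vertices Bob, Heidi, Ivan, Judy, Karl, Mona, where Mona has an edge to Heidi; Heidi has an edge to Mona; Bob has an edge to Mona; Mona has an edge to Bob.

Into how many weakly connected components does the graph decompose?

From Bob: component {Bob, Heidi, Mona}.
From Ivan: component {Ivan}.
From Judy: component {Judy}.
From Karl: component {Karl}.
That's 4 components.

4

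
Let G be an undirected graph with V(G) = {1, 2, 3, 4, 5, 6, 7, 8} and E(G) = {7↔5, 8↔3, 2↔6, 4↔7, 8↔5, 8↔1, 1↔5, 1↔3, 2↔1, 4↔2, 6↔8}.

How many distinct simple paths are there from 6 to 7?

10

6–2–1–3–8–5–7
6–2–1–5–7
6–2–1–8–5–7
6–2–4–7
6–8–1–2–4–7
6–8–1–5–7
6–8–3–1–2–4–7
6–8–3–1–5–7
6–8–5–1–2–4–7
6–8–5–7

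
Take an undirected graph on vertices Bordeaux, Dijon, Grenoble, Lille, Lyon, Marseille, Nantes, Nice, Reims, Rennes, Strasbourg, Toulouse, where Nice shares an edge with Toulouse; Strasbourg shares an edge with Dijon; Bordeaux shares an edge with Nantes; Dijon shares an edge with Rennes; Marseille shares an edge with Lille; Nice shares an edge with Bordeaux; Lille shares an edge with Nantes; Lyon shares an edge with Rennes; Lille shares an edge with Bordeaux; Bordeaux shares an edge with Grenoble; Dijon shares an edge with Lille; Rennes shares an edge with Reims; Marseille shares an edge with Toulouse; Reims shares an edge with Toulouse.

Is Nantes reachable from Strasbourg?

Explore from Strasbourg.
Distance 1: reach Dijon.
Distance 2: reach Lille, Rennes.
Distance 3: reach Bordeaux, Lyon, Marseille, Nantes, Reims.
Found Nantes.

Yes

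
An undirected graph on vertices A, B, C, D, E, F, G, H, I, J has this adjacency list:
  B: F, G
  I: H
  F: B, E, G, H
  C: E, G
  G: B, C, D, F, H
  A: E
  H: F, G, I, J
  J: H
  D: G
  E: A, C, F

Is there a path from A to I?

Explore from A.
Distance 1: reach E.
Distance 2: reach C, F.
Distance 3: reach B, G, H.
Distance 4: reach D, I, J.
Found I.

Yes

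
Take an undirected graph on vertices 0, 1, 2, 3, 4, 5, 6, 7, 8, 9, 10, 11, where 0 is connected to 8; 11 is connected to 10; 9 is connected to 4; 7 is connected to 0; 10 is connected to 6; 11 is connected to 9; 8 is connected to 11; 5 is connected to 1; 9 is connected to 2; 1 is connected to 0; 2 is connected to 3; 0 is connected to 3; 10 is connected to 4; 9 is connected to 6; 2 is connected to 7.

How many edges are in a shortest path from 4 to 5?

Distance 0: 4.
Distance 1: 9, 10.
Distance 2: 2, 6, 11.
Distance 3: 3, 7, 8.
Distance 4: 0.
Distance 5: 1.
Distance 6: 5 — contains 5.

6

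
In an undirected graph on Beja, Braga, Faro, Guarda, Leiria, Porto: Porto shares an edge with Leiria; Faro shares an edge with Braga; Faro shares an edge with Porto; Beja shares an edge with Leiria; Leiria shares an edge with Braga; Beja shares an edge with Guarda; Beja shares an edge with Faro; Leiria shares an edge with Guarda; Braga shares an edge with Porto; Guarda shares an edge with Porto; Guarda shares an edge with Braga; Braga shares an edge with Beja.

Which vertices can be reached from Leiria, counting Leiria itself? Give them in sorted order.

Start at Leiria.
Its neighbours: Beja, Braga, Guarda, Porto.
Then their neighbours: Faro.
Every vertex is now reached.

Beja, Braga, Faro, Guarda, Leiria, Porto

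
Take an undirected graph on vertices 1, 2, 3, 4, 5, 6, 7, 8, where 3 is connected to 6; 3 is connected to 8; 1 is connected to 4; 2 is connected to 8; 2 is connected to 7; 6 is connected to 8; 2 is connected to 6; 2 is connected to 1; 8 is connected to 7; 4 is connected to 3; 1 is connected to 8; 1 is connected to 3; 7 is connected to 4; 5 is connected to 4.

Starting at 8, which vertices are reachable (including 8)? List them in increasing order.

1, 2, 3, 4, 5, 6, 7, 8

Start at 8.
Its neighbours: 1, 2, 3, 6, 7.
Then their neighbours: 4.
Then next layer: 5.
Every vertex is now reached.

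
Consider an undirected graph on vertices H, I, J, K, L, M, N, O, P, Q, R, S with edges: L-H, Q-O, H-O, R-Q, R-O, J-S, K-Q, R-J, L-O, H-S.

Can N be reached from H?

No

Explore from H.
Distance 1: reach L, O, S.
Distance 2: reach J, Q, R.
Distance 3: reach K.
The search is exhausted without reaching N; it lies in a different component.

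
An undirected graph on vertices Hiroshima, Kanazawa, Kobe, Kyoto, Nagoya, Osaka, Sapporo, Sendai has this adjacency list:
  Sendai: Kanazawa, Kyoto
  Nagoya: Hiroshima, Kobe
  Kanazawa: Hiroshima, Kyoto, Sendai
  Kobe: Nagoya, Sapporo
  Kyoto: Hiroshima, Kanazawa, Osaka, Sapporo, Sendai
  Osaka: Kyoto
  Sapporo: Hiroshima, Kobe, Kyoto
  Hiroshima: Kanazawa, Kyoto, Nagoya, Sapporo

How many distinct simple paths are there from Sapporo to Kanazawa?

Sapporo–Hiroshima–Kanazawa
Sapporo–Hiroshima–Kyoto–Kanazawa
Sapporo–Hiroshima–Kyoto–Sendai–Kanazawa
Sapporo–Kobe–Nagoya–Hiroshima–Kanazawa
Sapporo–Kobe–Nagoya–Hiroshima–Kyoto–Kanazawa
Sapporo–Kobe–Nagoya–Hiroshima–Kyoto–Sendai–Kanazawa
Sapporo–Kyoto–Hiroshima–Kanazawa
Sapporo–Kyoto–Kanazawa
Sapporo–Kyoto–Sendai–Kanazawa

9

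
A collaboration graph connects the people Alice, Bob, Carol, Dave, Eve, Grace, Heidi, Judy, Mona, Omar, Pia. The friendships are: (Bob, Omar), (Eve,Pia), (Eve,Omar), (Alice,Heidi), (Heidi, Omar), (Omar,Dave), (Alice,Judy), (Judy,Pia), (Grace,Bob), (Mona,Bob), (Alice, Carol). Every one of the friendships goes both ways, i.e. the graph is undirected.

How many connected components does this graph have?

1

From Alice: component {Alice, Bob, Carol, Dave, Eve, Grace, Heidi, Judy, Mona, Omar, Pia}.
That's 1 component.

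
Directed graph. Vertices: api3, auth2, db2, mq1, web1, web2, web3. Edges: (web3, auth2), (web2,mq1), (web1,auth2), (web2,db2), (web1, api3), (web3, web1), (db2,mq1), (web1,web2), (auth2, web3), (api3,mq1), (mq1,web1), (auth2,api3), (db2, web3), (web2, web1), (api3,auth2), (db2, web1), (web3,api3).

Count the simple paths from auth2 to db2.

3

auth2→api3→mq1→web1→web2→db2
auth2→web3→api3→mq1→web1→web2→db2
auth2→web3→web1→web2→db2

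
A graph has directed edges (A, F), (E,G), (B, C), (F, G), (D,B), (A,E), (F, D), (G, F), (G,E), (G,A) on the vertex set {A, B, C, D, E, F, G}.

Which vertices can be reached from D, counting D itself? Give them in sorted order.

B, C, D

Start at D.
Its neighbours: B.
Then their neighbours: C.
Nothing further is reachable.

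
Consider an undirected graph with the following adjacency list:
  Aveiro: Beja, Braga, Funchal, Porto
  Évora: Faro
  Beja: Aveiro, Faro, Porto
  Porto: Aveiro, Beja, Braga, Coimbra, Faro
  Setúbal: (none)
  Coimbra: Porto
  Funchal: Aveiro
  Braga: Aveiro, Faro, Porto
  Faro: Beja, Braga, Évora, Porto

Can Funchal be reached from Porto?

Explore from Porto.
Distance 1: reach Aveiro, Beja, Braga, Coimbra, Faro.
Distance 2: reach Évora, Funchal.
Found Funchal.

Yes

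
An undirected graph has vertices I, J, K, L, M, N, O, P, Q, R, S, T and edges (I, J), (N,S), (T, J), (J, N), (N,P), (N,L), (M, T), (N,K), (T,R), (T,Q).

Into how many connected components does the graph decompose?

2

From I: component {I, J, K, L, M, N, P, Q, R, S, T}.
From O: component {O}.
That's 2 components.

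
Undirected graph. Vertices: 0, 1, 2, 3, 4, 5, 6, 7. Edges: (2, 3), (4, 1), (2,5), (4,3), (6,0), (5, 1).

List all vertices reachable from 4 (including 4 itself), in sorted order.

1, 2, 3, 4, 5

Start at 4.
Its neighbours: 1, 3.
Then their neighbours: 2, 5.
Nothing further is reachable.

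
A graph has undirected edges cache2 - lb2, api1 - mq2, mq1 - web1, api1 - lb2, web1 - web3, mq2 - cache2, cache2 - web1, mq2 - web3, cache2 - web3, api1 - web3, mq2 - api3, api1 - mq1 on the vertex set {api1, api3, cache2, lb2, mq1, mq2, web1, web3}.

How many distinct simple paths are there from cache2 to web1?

cache2–lb2–api1–mq1–web1
cache2–lb2–api1–mq2–web3–web1
cache2–lb2–api1–web3–web1
cache2–mq2–api1–mq1–web1
cache2–mq2–api1–web3–web1
cache2–mq2–web3–api1–mq1–web1
cache2–mq2–web3–web1
cache2–web1
cache2–web3–api1–mq1–web1
cache2–web3–mq2–api1–mq1–web1
cache2–web3–web1

11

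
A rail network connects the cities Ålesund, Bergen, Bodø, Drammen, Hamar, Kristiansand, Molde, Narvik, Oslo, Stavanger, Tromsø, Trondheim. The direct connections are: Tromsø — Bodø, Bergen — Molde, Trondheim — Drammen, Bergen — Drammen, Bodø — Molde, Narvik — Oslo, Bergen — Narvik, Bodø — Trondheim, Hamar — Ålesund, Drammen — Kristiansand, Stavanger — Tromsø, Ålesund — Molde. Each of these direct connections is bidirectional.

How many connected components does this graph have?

From Ålesund: component {Ålesund, Bergen, Bodø, Drammen, Hamar, Kristiansand, Molde, Narvik, Oslo, Stavanger, Tromsø, Trondheim}.
That's 1 component.

1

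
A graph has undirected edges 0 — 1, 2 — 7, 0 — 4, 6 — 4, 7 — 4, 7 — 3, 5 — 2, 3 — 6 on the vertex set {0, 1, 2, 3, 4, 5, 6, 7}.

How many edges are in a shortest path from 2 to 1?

4

Distance 0: 2.
Distance 1: 5, 7.
Distance 2: 3, 4.
Distance 3: 0, 6.
Distance 4: 1 — contains 1.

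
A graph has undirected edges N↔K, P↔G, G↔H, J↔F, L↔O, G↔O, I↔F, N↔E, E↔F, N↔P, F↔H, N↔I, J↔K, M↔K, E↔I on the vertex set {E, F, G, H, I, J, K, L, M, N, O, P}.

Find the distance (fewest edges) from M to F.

Distance 0: M.
Distance 1: K.
Distance 2: J, N.
Distance 3: E, F, I, P — contains F.

3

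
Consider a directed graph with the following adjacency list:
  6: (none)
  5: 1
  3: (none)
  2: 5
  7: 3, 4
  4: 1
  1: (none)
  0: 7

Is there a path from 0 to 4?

Explore from 0.
Distance 1: reach 7.
Distance 2: reach 3, 4.
Found 4.

Yes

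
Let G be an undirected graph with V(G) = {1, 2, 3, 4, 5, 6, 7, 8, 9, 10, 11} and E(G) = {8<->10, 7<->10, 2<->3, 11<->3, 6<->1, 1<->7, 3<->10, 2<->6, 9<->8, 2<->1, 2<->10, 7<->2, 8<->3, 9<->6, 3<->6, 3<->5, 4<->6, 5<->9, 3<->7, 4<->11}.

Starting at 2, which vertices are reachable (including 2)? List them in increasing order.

Start at 2.
Its neighbours: 1, 3, 6, 7, 10.
Then their neighbours: 4, 5, 8, 9, 11.
Every vertex is now reached.

1, 2, 3, 4, 5, 6, 7, 8, 9, 10, 11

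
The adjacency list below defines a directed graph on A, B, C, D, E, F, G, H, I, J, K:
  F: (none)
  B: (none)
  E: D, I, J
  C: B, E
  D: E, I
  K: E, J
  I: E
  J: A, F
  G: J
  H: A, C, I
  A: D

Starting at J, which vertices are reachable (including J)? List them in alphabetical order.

A, D, E, F, I, J

Start at J.
Its neighbours: A, F.
Then their neighbours: D.
Then next layer: E, I.
Nothing further is reachable.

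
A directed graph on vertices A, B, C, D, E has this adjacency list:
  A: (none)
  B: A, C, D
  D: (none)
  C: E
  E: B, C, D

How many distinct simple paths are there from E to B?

E→B

1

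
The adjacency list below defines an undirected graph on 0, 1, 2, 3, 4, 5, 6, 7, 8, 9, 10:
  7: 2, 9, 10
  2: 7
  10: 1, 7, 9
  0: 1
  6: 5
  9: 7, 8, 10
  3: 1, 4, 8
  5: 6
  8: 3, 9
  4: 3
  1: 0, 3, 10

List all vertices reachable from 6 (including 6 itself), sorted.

5, 6

Start at 6.
Its neighbours: 5.
Nothing further is reachable.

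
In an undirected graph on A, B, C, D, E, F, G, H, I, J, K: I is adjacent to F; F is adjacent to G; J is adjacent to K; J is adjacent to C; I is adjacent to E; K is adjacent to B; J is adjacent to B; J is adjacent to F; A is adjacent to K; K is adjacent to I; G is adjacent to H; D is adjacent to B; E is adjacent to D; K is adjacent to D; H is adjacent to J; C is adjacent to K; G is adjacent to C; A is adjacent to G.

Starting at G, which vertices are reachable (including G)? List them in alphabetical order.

Start at G.
Its neighbours: A, C, F, H.
Then their neighbours: I, J, K.
Then next layer: B, D, E.
Every vertex is now reached.

A, B, C, D, E, F, G, H, I, J, K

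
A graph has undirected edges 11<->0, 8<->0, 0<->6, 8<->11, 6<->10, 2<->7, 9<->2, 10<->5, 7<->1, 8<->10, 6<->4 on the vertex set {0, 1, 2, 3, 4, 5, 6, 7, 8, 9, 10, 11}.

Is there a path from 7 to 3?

Explore from 7.
Distance 1: reach 1, 2.
Distance 2: reach 9.
The search is exhausted without reaching 3; it lies in a different component.

No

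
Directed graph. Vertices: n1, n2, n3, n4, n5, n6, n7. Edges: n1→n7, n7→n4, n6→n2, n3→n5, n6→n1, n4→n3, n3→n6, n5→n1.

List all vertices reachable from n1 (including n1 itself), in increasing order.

n1, n2, n3, n4, n5, n6, n7

Start at n1.
Its neighbours: n7.
Then their neighbours: n4.
Then next layer: n3.
Then next layer: n5, n6.
Then next layer: n2.
Every vertex is now reached.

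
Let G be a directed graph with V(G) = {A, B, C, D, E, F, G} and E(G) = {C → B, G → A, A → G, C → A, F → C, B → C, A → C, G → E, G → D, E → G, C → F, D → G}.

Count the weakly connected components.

From A: component {A, B, C, D, E, F, G}.
That's 1 component.

1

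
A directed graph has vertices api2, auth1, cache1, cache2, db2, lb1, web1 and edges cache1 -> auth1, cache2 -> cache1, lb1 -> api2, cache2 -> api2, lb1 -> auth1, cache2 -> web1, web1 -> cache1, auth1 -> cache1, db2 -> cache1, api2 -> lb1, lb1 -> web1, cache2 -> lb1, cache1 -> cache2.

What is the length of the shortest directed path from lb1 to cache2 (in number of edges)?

3

Distance 0: lb1.
Distance 1: api2, auth1, web1.
Distance 2: cache1.
Distance 3: cache2 — contains cache2.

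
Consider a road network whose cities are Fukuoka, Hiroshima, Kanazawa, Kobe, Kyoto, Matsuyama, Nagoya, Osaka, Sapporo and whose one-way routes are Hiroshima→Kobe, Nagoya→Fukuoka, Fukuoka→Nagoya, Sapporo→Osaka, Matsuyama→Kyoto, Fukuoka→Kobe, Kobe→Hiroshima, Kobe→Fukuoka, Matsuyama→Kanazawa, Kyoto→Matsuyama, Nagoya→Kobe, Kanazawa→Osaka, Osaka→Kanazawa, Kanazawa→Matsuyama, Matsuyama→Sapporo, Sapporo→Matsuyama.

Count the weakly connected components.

From Fukuoka: component {Fukuoka, Hiroshima, Kobe, Nagoya}.
From Kanazawa: component {Kanazawa, Kyoto, Matsuyama, Osaka, Sapporo}.
That's 2 components.

2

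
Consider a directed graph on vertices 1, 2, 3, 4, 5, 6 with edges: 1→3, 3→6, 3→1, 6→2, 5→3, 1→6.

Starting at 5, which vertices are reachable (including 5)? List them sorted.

1, 2, 3, 5, 6

Start at 5.
Its neighbours: 3.
Then their neighbours: 1, 6.
Then next layer: 2.
Nothing further is reachable.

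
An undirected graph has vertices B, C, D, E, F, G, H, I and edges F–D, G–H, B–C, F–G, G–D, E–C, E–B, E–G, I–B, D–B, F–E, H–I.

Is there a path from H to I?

Explore from H.
Distance 1: reach G, I.
Found I.

Yes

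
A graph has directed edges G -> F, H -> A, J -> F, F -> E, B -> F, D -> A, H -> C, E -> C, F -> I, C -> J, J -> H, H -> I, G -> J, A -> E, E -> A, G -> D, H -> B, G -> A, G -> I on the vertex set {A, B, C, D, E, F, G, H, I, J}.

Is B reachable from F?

Yes

Explore from F.
Distance 1: reach E, I.
Distance 2: reach A, C.
Distance 3: reach J.
Distance 4: reach H.
Distance 5: reach B.
Found B.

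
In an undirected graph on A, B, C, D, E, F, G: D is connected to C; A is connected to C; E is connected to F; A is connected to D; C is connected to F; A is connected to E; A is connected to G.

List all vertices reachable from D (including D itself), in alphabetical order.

A, C, D, E, F, G

Start at D.
Its neighbours: A, C.
Then their neighbours: E, F, G.
Nothing further is reachable.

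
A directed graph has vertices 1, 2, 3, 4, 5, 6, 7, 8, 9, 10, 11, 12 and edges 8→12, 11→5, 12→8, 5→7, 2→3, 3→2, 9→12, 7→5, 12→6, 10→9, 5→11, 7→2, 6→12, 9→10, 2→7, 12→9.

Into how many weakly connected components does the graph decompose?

From 1: component {1}.
From 2: component {2, 3, 5, 7, 11}.
From 4: component {4}.
From 6: component {6, 8, 9, 10, 12}.
That's 4 components.

4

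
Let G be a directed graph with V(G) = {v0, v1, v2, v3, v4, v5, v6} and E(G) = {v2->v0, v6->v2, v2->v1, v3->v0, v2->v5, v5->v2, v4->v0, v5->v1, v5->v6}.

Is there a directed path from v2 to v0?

Yes

Explore from v2.
Distance 1: reach v0, v1, v5.
Found v0.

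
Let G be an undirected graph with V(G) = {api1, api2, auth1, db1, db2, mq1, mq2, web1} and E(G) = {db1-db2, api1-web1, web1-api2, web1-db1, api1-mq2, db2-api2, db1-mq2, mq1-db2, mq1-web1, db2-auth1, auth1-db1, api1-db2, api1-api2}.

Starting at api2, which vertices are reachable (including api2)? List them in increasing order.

api1, api2, auth1, db1, db2, mq1, mq2, web1

Start at api2.
Its neighbours: api1, db2, web1.
Then their neighbours: auth1, db1, mq1, mq2.
Every vertex is now reached.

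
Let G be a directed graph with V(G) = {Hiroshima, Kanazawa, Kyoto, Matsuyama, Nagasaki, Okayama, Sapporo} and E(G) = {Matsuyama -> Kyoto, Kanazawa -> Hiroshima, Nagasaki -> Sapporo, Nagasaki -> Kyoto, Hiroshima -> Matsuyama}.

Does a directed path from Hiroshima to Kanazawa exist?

No

Explore from Hiroshima.
Distance 1: reach Matsuyama.
Distance 2: reach Kyoto.
The search from Hiroshima is exhausted; no directed path reaches Kanazawa.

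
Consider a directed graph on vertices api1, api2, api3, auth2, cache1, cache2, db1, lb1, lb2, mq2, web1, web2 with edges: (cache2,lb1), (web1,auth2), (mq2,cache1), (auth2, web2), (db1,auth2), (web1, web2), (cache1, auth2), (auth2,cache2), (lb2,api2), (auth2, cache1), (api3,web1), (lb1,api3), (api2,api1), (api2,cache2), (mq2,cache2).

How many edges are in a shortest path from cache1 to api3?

4

Distance 0: cache1.
Distance 1: auth2.
Distance 2: cache2, web2.
Distance 3: lb1.
Distance 4: api3 — contains api3.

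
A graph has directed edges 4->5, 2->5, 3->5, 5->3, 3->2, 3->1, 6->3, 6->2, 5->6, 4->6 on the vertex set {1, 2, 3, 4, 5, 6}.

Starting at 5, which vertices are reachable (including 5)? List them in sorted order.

1, 2, 3, 5, 6

Start at 5.
Its neighbours: 3, 6.
Then their neighbours: 1, 2.
Nothing further is reachable.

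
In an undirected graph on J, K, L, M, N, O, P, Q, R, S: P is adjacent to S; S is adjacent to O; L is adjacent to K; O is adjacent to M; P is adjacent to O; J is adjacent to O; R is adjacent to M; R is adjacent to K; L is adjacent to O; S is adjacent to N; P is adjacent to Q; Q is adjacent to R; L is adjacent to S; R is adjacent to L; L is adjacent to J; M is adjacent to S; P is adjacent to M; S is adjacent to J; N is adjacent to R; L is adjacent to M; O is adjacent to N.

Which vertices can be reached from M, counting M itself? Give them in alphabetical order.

J, K, L, M, N, O, P, Q, R, S

Start at M.
Its neighbours: L, O, P, R, S.
Then their neighbours: J, K, N, Q.
Every vertex is now reached.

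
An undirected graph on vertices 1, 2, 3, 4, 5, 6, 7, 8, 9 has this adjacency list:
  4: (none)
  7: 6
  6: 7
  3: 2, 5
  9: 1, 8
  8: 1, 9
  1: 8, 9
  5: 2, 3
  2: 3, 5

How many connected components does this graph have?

From 1: component {1, 8, 9}.
From 2: component {2, 3, 5}.
From 4: component {4}.
From 6: component {6, 7}.
That's 4 components.

4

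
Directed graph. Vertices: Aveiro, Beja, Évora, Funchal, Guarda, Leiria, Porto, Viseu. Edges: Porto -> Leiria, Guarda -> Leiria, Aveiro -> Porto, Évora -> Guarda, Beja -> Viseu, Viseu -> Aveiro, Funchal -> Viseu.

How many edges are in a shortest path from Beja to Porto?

Distance 0: Beja.
Distance 1: Viseu.
Distance 2: Aveiro.
Distance 3: Porto — contains Porto.

3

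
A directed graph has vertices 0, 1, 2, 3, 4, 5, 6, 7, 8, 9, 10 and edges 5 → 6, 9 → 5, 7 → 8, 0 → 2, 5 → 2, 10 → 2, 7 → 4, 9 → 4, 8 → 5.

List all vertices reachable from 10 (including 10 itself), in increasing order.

Start at 10.
Its neighbours: 2.
Nothing further is reachable.

2, 10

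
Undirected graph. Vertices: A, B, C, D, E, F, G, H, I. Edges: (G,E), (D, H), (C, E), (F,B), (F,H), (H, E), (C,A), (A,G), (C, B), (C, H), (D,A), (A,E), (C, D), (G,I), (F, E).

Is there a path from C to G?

Explore from C.
Distance 1: reach A, B, D, E, H.
Distance 2: reach F, G.
Found G.

Yes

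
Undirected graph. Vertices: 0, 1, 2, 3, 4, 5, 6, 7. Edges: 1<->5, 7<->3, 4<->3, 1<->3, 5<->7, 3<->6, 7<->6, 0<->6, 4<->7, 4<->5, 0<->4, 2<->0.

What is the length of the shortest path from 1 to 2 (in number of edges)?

Distance 0: 1.
Distance 1: 3, 5.
Distance 2: 4, 6, 7.
Distance 3: 0.
Distance 4: 2 — contains 2.

4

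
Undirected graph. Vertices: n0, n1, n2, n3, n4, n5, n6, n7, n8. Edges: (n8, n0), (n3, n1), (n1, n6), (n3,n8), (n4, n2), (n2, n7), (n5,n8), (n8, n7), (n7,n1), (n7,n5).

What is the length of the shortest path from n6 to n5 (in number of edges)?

3

Distance 0: n6.
Distance 1: n1.
Distance 2: n3, n7.
Distance 3: n2, n5, n8 — contains n5.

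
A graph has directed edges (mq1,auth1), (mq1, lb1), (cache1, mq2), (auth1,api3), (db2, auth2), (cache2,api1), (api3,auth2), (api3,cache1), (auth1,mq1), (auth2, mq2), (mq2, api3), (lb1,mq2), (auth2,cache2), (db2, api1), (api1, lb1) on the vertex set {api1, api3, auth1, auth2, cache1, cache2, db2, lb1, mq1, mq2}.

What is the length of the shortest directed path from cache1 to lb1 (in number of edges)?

6

Distance 0: cache1.
Distance 1: mq2.
Distance 2: api3.
Distance 3: auth2.
Distance 4: cache2.
Distance 5: api1.
Distance 6: lb1 — contains lb1.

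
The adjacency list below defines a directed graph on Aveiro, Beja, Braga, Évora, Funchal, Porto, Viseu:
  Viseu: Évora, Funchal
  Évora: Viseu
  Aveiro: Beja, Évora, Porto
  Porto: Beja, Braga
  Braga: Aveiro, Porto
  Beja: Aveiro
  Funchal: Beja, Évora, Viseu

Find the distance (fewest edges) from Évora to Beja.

Distance 0: Évora.
Distance 1: Viseu.
Distance 2: Funchal.
Distance 3: Beja — contains Beja.

3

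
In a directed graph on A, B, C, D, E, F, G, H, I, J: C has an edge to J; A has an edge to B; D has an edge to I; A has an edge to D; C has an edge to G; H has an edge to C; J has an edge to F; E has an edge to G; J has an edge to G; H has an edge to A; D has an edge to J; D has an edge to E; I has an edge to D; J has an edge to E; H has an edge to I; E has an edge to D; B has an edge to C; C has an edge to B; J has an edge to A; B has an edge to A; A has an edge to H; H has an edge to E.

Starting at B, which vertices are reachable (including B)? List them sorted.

A, B, C, D, E, F, G, H, I, J

Start at B.
Its neighbours: A, C.
Then their neighbours: D, G, H, J.
Then next layer: E, F, I.
Every vertex is now reached.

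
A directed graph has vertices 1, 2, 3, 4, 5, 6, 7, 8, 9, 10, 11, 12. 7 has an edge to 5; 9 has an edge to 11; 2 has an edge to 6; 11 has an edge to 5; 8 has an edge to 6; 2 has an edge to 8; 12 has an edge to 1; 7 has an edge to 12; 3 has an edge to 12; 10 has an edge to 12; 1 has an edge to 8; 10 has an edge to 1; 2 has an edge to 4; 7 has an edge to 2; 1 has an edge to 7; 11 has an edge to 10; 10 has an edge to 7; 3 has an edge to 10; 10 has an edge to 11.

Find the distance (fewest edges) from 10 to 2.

Distance 0: 10.
Distance 1: 1, 7, 11, 12.
Distance 2: 2, 5, 8 — contains 2.

2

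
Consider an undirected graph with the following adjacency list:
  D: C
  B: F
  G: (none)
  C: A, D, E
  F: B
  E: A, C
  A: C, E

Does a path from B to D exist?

Explore from B.
Distance 1: reach F.
The search is exhausted without reaching D; it lies in a different component.

No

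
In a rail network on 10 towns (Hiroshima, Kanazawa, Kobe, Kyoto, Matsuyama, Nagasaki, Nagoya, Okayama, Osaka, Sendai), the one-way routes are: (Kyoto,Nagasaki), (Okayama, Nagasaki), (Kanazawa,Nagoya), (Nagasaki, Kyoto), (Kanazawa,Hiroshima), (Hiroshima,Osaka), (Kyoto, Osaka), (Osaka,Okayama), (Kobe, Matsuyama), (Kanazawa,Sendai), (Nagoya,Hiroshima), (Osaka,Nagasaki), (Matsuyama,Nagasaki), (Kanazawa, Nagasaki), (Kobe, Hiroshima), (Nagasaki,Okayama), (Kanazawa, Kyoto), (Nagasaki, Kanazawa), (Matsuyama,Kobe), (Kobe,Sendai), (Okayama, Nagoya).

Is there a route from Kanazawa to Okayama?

Yes

Explore from Kanazawa.
Distance 1: reach Hiroshima, Kyoto, Nagasaki, Nagoya, Sendai.
Distance 2: reach Okayama, Osaka.
Found Okayama.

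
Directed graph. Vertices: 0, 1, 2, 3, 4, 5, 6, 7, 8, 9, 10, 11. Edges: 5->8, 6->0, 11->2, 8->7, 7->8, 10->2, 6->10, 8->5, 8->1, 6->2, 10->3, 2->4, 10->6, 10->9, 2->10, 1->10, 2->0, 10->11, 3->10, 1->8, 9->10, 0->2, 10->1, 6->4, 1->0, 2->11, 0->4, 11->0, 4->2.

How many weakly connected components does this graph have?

From 0: component {0, 1, 2, 3, 4, 5, 6, 7, 8, 9, 10, 11}.
That's 1 component.

1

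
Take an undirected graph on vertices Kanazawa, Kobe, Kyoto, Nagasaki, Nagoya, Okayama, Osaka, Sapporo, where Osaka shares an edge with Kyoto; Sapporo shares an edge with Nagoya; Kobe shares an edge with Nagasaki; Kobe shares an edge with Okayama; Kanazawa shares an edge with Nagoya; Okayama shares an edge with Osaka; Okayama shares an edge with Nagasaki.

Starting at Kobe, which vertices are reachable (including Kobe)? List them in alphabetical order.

Kobe, Kyoto, Nagasaki, Okayama, Osaka

Start at Kobe.
Its neighbours: Nagasaki, Okayama.
Then their neighbours: Osaka.
Then next layer: Kyoto.
Nothing further is reachable.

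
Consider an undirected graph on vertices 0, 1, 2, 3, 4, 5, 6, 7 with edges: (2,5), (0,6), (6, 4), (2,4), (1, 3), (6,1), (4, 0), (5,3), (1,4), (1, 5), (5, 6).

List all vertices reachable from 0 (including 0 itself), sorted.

Start at 0.
Its neighbours: 4, 6.
Then their neighbours: 1, 2, 5.
Then next layer: 3.
Nothing further is reachable.

0, 1, 2, 3, 4, 5, 6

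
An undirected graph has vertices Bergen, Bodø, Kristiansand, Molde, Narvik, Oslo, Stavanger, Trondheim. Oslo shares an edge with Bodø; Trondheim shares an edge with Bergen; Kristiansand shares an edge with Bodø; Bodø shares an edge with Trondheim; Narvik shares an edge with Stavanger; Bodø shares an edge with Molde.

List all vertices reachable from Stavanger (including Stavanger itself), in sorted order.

Narvik, Stavanger

Start at Stavanger.
Its neighbours: Narvik.
Nothing further is reachable.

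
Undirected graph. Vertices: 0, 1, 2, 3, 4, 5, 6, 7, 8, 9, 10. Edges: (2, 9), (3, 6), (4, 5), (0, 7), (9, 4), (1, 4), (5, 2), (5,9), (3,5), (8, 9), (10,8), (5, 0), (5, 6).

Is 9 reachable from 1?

Explore from 1.
Distance 1: reach 4.
Distance 2: reach 5, 9.
Found 9.

Yes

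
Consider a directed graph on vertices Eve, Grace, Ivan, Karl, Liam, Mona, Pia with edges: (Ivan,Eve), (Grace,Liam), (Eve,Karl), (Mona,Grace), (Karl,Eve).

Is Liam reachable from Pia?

No

Pia has no outgoing edges, so nothing is reachable from it.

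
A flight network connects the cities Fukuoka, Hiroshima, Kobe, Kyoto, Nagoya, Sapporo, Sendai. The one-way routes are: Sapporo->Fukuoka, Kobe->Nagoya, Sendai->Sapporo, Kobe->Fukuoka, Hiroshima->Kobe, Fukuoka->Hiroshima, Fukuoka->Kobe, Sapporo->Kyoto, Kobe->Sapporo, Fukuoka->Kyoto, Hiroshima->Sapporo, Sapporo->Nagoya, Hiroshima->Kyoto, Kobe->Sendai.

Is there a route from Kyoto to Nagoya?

Kyoto has no outgoing edges, so nothing is reachable from it.

No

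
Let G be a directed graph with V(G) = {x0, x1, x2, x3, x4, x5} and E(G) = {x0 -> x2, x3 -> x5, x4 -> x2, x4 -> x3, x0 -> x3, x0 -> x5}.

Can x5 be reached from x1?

x1 has no outgoing edges, so nothing is reachable from it.

No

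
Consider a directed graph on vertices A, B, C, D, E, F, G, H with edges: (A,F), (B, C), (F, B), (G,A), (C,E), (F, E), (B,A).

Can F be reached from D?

No

D has no outgoing edges, so nothing is reachable from it.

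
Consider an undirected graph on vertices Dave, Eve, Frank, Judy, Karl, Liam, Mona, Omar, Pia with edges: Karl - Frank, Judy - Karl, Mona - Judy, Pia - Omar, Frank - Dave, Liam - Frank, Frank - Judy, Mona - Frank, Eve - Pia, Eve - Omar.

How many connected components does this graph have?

From Dave: component {Dave, Frank, Judy, Karl, Liam, Mona}.
From Eve: component {Eve, Omar, Pia}.
That's 2 components.

2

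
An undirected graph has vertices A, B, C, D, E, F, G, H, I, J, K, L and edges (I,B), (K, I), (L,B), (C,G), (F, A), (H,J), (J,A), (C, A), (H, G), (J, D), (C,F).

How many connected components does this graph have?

3

From A: component {A, C, D, F, G, H, J}.
From B: component {B, I, K, L}.
From E: component {E}.
That's 3 components.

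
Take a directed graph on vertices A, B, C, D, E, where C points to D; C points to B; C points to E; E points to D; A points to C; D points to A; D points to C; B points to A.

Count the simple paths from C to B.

1

C→B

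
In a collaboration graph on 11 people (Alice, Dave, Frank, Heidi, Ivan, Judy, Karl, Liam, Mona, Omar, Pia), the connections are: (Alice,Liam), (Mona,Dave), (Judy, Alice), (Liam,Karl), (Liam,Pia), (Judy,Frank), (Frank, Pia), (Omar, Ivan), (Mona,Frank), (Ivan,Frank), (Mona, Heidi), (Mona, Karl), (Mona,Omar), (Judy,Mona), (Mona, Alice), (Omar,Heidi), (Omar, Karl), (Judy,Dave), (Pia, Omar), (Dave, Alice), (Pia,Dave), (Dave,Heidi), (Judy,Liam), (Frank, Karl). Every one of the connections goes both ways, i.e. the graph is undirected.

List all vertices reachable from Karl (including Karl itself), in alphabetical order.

Start at Karl.
Its neighbours: Frank, Liam, Mona, Omar.
Then their neighbours: Alice, Dave, Heidi, Ivan, Judy, Pia.
Every vertex is now reached.

Alice, Dave, Frank, Heidi, Ivan, Judy, Karl, Liam, Mona, Omar, Pia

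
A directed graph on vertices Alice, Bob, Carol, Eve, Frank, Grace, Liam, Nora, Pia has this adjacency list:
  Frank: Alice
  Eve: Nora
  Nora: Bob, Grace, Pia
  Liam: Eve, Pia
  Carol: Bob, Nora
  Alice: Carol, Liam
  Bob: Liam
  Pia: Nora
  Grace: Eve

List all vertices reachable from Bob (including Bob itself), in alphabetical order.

Start at Bob.
Its neighbours: Liam.
Then their neighbours: Eve, Pia.
Then next layer: Nora.
Then next layer: Grace.
Nothing further is reachable.

Bob, Eve, Grace, Liam, Nora, Pia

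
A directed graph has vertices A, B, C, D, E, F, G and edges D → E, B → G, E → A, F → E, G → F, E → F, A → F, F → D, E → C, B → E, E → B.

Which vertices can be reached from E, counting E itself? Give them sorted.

A, B, C, D, E, F, G

Start at E.
Its neighbours: A, B, C, F.
Then their neighbours: D, G.
Every vertex is now reached.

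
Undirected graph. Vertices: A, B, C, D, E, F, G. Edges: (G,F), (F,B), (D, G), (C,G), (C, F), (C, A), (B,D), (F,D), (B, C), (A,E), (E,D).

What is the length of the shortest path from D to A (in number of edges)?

2

Distance 0: D.
Distance 1: B, E, F, G.
Distance 2: A, C — contains A.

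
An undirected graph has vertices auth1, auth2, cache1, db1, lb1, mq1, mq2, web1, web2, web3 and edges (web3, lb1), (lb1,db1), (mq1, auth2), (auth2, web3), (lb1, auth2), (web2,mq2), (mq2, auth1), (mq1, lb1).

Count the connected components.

From auth1: component {auth1, mq2, web2}.
From auth2: component {auth2, db1, lb1, mq1, web3}.
From cache1: component {cache1}.
From web1: component {web1}.
That's 4 components.

4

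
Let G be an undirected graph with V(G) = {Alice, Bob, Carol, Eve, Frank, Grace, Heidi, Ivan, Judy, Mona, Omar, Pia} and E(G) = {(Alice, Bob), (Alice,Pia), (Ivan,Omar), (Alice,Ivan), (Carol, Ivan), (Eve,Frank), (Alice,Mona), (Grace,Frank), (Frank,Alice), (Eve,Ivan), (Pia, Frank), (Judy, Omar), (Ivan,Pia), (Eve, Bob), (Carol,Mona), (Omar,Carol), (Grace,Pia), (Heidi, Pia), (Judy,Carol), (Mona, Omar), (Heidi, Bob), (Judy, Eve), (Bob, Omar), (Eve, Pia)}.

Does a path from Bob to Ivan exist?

Explore from Bob.
Distance 1: reach Alice, Eve, Heidi, Omar.
Distance 2: reach Carol, Frank, Ivan, Judy, Mona, Pia.
Found Ivan.

Yes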